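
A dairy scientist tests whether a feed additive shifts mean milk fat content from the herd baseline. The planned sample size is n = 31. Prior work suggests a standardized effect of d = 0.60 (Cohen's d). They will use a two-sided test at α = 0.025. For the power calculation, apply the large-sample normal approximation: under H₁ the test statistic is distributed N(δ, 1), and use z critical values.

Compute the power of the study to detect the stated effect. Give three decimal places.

Power ≈ 0.864

Noncentrality parameter: δ = d·√n = 0.60 × √31 = 3.3407
Critical value for a two-sided test at α = 0.025: z_{α/2} = 2.241.
Power = Φ(δ − 2.241) + Φ(−δ − 2.241) = Φ(1.099) + Φ(-5.582) = 0.8642 + 0.0000 = 0.8642.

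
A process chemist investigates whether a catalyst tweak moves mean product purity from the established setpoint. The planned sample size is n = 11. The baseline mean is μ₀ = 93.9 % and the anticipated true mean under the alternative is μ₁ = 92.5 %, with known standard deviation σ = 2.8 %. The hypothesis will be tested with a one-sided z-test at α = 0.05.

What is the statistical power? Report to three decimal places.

Power ≈ 0.505

Standardized effect: d = |μ₁ − μ₀| / σ = |92.5 − 93.9| / 2.8 = 0.5000
Noncentrality parameter: λ = d·√n = 0.5000 × √11 = 1.6583
Critical value for a one-sided test at α = 0.05: z_α = 1.645.
Power = Φ(λ − 1.645) = Φ(0.013) = 0.5054.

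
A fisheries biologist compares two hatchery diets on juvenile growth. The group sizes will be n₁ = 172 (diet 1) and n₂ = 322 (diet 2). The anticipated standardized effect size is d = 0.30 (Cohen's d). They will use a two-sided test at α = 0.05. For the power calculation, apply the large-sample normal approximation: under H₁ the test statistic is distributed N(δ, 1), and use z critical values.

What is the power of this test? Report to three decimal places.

Power ≈ 0.888

Noncentrality parameter: δ = d / √(1/n₁ + 1/n₂) = 0.30 / √(1/172 + 1/322) = 3.1765
Critical value for a two-sided test at α = 0.05: z_{α/2} = 1.960.
Power = Φ(δ − 1.960) + Φ(−δ − 1.960) = Φ(1.217) + Φ(-5.136) = 0.8881 + 0.0000 = 0.8881.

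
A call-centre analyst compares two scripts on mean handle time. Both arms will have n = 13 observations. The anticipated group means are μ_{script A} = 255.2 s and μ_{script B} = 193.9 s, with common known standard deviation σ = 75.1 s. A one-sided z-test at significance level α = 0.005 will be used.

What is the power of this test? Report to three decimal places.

Standardized effect: d = |μ_{script A} − μ_{script B}| / σ = |255.2 − 193.9| / 75.1 = 0.8162
Noncentrality parameter: δ = d·√(n/2) = 0.8162 × √(13/2) = 2.0810
Critical value for a one-sided test at α = 0.005: z_α = 2.576.
Power = P(Z > 2.576 − δ) = Φ(-0.495) = 0.3104.

Power ≈ 0.310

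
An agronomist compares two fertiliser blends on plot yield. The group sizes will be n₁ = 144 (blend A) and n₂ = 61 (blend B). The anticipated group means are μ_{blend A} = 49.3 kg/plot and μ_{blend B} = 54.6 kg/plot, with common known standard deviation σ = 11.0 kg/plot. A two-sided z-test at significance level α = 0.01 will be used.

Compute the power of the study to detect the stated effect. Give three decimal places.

Standardized effect: d = |μ_{blend A} − μ_{blend B}| / σ = |49.3 − 54.6| / 11.0 = 0.4818
Noncentrality parameter: δ = d / √(1/n₁ + 1/n₂) = 0.4818 / √(1/144 + 1/61) = 3.1539
Two-sided α = 0.01 → critical value z_{0.005} = 2.576.
Power = Φ(δ − 2.576) + Φ(−δ − 2.576) = Φ(0.578) + Φ(-5.730) = 0.7184 + 0.0000 = 0.7184.

Power ≈ 0.718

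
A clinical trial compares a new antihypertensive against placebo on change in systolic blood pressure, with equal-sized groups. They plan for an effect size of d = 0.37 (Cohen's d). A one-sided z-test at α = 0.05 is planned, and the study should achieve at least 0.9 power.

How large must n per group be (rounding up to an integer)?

Set Φ(δ − 1.645) = 0.9; then δ − 1.645 = Φ⁻¹(0.9) = 1.282, giving δ = 2.926.
δ = d·√(n/2) ⇒ n = 2(δ/d)² = 2 × (2.926 / 0.37)² = 125.11.
Round up to the next whole unit.

n = 126 per group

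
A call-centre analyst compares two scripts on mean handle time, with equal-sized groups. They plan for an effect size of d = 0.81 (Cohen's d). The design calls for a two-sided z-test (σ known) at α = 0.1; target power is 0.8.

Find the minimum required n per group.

For power 0.8 need Φ(δ − z_{0.05}) = 0.8, so δ = z_{0.05} + z_{0.20} = 1.645 + 0.842 = 2.486.
(Ignoring the negligible lower-tail rejection probability gives the usual closed-form inversion.)
δ = d·√(n/2) ⇒ n = 2(δ/d)² = 2 × (2.486 / 0.81)² = 18.85.
Rounding up, n = 19 per group.

n = 19 per group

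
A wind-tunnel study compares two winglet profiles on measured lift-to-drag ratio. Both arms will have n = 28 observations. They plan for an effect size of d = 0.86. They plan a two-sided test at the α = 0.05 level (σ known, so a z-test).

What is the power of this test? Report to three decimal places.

Power ≈ 0.896

Noncentrality parameter: δ = d·√(n/2) = 0.86 × √(28/2) = 3.2178
Two-sided α = 0.05 → critical value z_{0.025} = 1.960.
Power = Φ(δ − 1.960) + Φ(−δ − 1.960) = Φ(1.258) + Φ(-5.178) = 0.8958 + 0.0000 = 0.8958.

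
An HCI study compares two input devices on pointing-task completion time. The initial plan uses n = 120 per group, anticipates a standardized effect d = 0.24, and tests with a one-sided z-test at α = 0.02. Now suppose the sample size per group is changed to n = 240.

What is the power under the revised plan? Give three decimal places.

Power ≈ 0.717

With n = 240 per group: δ = d·√(n/2) = 0.24 × √(240/2) = 2.6291. Critical value z_{0.02} = 2.054.
Revised power = Φ(δ − 2.054) = Φ(0.575) = 0.7175.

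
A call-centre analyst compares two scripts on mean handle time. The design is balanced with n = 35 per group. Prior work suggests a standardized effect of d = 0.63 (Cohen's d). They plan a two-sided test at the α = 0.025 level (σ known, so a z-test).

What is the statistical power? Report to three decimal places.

Power ≈ 0.653

Noncentrality parameter: δ = d·√(n/2) = 0.63 × √(35/2) = 2.6355
Two-sided α = 0.025 → critical value z_{0.0125} = 2.241.
Power = Φ(δ − 2.241) + Φ(−δ − 2.241) = Φ(0.394) + Φ(-4.877) = 0.6532 + 0.0000 = 0.6532.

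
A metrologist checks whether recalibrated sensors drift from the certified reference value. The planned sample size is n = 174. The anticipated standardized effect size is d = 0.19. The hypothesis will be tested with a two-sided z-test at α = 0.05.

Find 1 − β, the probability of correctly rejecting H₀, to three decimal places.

Noncentrality parameter: δ = d·√n = 0.19 × √174 = 2.5063
Critical value for a two-sided test at α = 0.05: z_{α/2} = 1.960.
Power = Φ(δ − 1.960) + Φ(−δ − 1.960) = Φ(0.546) + Φ(-4.466) = 0.7076 + 0.0000 = 0.7076.

Power ≈ 0.708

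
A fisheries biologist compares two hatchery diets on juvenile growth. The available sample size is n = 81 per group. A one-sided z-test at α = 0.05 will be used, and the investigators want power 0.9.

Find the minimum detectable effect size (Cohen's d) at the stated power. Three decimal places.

Need Φ(δ − 1.645) = 0.9, so δ = 1.645 + 1.282 = 2.926.
δ = d·√(n/2) ⇒ d = δ/√(n/2) = 2.926/√(81/2) = 0.4598.

d ≈ 0.460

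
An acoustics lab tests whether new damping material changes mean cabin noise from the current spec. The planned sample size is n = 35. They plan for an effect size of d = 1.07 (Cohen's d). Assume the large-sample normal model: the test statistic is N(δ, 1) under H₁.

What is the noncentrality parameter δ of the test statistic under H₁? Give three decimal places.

δ ≈ 6.330

δ = d·√n = 1.07 × √35 = 6.3302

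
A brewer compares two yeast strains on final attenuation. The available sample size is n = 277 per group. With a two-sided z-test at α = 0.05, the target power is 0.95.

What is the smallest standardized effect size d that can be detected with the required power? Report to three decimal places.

Required noncentrality: δ = z_{0.025} + z_{0.05} = 1.960 + 1.645 = 3.605.
(The second rejection-region term Φ(−δ − z_{α/2}) is negligible and dropped.)
δ = d·√(n/2) ⇒ d = δ/√(n/2) = 3.605/√(277/2) = 0.3063.

d ≈ 0.306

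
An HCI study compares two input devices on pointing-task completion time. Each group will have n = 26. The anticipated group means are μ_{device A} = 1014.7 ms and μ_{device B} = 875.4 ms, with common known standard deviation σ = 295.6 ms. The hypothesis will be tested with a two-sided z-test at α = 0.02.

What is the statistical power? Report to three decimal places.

Standardized effect: d = |μ_{device A} − μ_{device B}| / σ = |1014.7 − 875.4| / 295.6 = 0.4712
Noncentrality parameter: δ = d·√(n/2) = 0.4712 × √(26/2) = 1.6991
Two-sided α = 0.02 → critical value z_{0.01} = 2.326.
Power = Φ(δ − 2.326) + Φ(−δ − 2.326) = Φ(-0.627) + Φ(-4.025) = 0.2652 + 0.0000 = 0.2653.

Power ≈ 0.265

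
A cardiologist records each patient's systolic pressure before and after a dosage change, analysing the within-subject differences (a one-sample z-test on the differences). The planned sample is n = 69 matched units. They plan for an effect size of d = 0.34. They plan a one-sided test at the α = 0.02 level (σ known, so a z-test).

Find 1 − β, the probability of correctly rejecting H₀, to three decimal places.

Noncentrality parameter: δ = d·√n = 0.34 × √69 = 2.8243
Critical value for a one-sided test at α = 0.02: z_α = 2.054.
Power = P(Z > 2.054 − δ) = Φ(0.771) = 0.7795.

Power ≈ 0.779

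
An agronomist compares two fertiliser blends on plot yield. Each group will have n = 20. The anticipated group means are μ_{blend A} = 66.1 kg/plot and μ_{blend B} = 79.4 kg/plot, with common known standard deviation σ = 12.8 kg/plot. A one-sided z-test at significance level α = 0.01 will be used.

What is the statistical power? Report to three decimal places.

Power ≈ 0.831

Standardized effect: d = |μ_{blend A} − μ_{blend B}| / σ = |66.1 − 79.4| / 12.8 = 1.0391
Noncentrality parameter: δ = d·√(n/2) = 1.0391 × √(20/2) = 3.2858
Critical value for a one-sided test at α = 0.01: z_α = 2.326.
Power = Φ(δ − 2.326) = Φ(0.959) = 0.8313.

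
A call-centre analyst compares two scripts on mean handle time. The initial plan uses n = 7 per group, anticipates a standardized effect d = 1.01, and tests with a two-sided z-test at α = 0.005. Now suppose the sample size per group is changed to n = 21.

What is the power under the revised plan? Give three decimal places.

With n = 21 per group: δ = d·√(n/2) = 1.01 × √(21/2) = 3.2728. Critical value z_{0.0025} = 2.807.
Revised power = Φ(δ − 2.807) + Φ(−δ − 2.807) = Φ(0.466) + Φ(-6.080) = 0.6793 + 0.0000 = 0.6793.

Power ≈ 0.679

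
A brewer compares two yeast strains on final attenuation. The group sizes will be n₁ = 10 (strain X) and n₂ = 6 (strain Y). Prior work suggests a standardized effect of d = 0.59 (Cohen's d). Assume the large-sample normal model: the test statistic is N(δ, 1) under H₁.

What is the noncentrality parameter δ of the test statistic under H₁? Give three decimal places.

The noncentrality parameter scales effect size by the design's sample-size factor: δ = d / √(1/n₁ + 1/n₂) = 0.59 / √(1/10 + 1/6) = 1.1425

δ ≈ 1.143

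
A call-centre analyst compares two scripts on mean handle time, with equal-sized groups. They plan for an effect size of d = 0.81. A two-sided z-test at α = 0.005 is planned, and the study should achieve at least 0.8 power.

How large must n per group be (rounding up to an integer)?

n = 41 per group

Set Φ(δ − 2.807) = 0.8; then δ − 2.807 = Φ⁻¹(0.8) = 0.842, giving δ = 3.649.
(Ignoring the negligible lower-tail rejection probability gives the usual closed-form inversion.)
δ = d·√(n/2) ⇒ n = 2(δ/d)² = 2 × (3.649 / 0.81)² = 40.58.
Rounding up, n = 41 per group.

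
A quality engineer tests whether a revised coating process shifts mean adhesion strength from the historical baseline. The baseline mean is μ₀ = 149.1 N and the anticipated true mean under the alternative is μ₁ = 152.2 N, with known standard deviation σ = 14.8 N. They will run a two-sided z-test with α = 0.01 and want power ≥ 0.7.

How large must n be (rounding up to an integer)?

Standardized effect: d = |μ₁ − μ₀| / σ = |152.2 − 149.1| / 14.8 = 0.2095
For power 0.7 need Φ(δ − z_{0.005}) = 0.7, so δ = z_{0.005} + z_{0.30} = 2.576 + 0.524 = 3.100.
(The Φ(−δ − z_{α/2}) term is vanishingly small for δ > 0 and is dropped in the standard sample-size formula.)
δ = d·√n ⇒ n = (δ/d)² = (3.100 / 0.2095)² = 219.07.
Rounding up, n = 220.

n = 220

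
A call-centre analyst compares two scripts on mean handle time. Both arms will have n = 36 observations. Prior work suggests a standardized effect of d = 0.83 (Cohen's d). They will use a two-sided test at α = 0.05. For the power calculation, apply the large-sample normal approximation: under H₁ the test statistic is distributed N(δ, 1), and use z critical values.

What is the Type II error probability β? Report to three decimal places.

Noncentrality parameter: δ = d·√(n/2) = 0.83 × √(36/2) = 3.5214
Two-sided α = 0.05 → critical value z_{0.025} = 1.960.
Power = Φ(δ − 1.960) + Φ(−δ − 1.960) = Φ(1.561) + Φ(-5.481) = 0.9408 + 0.0000 = 0.9408.
Type II error: β = 1 − power = 1 − 0.9408 = 0.0592.

β ≈ 0.059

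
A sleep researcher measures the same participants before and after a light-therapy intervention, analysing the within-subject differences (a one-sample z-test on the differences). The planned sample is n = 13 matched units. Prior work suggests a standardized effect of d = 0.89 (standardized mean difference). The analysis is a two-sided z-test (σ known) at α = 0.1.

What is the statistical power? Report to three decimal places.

Noncentrality parameter: δ = d·√n = 0.89 × √13 = 3.2089
Critical value for a two-sided test at α = 0.1: z_{α/2} = 1.645.
Power = Φ(δ − 1.645) + Φ(−δ − 1.645) = Φ(1.564) + Φ(-4.854) = 0.9411 + 0.0000 = 0.9411.

Power ≈ 0.941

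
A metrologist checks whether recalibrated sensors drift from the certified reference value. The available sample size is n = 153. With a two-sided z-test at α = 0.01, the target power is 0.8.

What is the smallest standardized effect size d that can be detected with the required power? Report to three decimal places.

d ≈ 0.276

Need Φ(δ − 2.576) = 0.8, so δ = 2.576 + 0.842 = 3.417.
(The second rejection-region term Φ(−δ − z_{α/2}) is negligible and dropped.)
δ = d·√n ⇒ d = δ/√n = 3.417/√153 = 0.2763.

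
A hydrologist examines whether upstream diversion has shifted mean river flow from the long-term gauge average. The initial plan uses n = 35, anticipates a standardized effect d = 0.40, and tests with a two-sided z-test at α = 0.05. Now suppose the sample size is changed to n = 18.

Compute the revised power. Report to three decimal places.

With n = 18: δ = d·√n = 0.40 × √18 = 1.6971. Critical value z_{0.025} = 1.960.
Revised power = Φ(δ − 1.960) + Φ(−δ − 1.960) = Φ(-0.263) + Φ(-3.657) = 0.3963 + 0.0001 = 0.3964.

Power ≈ 0.396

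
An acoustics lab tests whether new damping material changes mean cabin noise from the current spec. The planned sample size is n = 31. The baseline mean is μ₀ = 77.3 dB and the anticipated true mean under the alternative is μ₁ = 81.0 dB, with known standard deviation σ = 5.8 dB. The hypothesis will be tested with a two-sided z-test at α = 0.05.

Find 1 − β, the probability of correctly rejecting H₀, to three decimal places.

Power ≈ 0.944

Standardized effect: d = |μ₁ − μ₀| / σ = |81.0 − 77.3| / 5.8 = 0.6379
Noncentrality parameter: δ = d·√n = 0.6379 × √31 = 3.5518
Critical value for a two-sided test at α = 0.05: z_{α/2} = 1.960.
Power = Φ(δ − 1.960) + Φ(−δ − 1.960) = Φ(1.592) + Φ(-5.512) = 0.9443 + 0.0000 = 0.9443.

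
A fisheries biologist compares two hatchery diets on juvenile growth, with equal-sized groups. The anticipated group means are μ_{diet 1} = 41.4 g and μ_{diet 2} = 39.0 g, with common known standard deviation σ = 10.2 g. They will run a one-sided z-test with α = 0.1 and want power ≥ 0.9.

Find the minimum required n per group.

Standardized effect: d = |μ_{diet 1} − μ_{diet 2}| / σ = |41.4 − 39.0| / 10.2 = 0.2353
Set Φ(δ − 1.282) = 0.9; then δ − 1.282 = Φ⁻¹(0.9) = 1.282, giving δ = 2.563.
δ = d·√(n/2) ⇒ n = 2(δ/d)² = 2 × (2.563 / 0.2353)² = 237.32.
Rounding up, n = 238 per group.

n = 238 per group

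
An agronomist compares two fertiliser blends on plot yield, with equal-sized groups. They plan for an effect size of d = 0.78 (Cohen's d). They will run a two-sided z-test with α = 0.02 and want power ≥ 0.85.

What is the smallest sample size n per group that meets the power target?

n = 38 per group

Set Φ(δ − 2.326) = 0.85; then δ − 2.326 = Φ⁻¹(0.85) = 1.036, giving δ = 3.363.
(Ignoring the negligible lower-tail rejection probability gives the usual closed-form inversion.)
δ = d·√(n/2) ⇒ n = 2(δ/d)² = 2 × (3.363 / 0.78)² = 37.17.
Round up to the next whole unit.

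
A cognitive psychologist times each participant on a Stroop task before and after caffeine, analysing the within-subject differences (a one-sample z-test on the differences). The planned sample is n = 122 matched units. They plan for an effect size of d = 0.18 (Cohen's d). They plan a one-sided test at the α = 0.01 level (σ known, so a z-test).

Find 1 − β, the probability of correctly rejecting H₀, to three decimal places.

Power ≈ 0.368

Noncentrality parameter: δ = d·√n = 0.18 × √122 = 1.9882
Critical value for a one-sided test at α = 0.01: z_α = 2.326.
Power = P(Z > 2.326 − δ) = Φ(-0.338) = 0.3676.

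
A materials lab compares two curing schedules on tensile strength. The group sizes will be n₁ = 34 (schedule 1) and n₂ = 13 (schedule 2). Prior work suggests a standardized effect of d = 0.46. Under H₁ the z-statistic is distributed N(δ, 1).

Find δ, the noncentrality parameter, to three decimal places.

The noncentrality parameter scales effect size by the design's sample-size factor: δ = d / √(1/n₁ + 1/n₂) = 0.46 / √(1/34 + 1/13) = 1.4107

δ ≈ 1.411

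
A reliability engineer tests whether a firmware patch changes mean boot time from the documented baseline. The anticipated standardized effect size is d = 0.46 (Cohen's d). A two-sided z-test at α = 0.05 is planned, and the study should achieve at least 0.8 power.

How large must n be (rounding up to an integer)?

Set Φ(δ − 1.960) = 0.8; then δ − 1.960 = Φ⁻¹(0.8) = 0.842, giving δ = 2.802.
(For δ > 0 the lower-tail rejection region contributes negligibly to power, so the one-term inversion is standard.)
δ = d·√n ⇒ n = (δ/d)² = (2.802 / 0.46)² = 37.09.
Round up to the next whole unit.

n = 38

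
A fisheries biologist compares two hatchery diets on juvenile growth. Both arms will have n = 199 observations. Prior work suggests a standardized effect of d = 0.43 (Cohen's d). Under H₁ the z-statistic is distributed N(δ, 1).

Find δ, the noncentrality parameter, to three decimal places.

δ ≈ 4.289

δ = d·√(n/2) = 0.43 × √(199/2) = 4.2892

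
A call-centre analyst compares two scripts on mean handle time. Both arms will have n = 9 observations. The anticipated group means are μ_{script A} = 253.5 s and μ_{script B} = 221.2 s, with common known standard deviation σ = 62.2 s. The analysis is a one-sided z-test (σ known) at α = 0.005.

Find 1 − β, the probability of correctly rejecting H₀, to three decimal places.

Standardized effect: d = |μ_{script A} − μ_{script B}| / σ = |253.5 − 221.2| / 62.2 = 0.5193
Noncentrality parameter: δ = d·√(n/2) = 0.5193 × √(9/2) = 1.1016
One-sided α = 0.005 → critical value z_{0.005} = 2.576.
Power = P(Z > 2.576 − δ) = Φ(-1.474) = 0.0702.

Power ≈ 0.070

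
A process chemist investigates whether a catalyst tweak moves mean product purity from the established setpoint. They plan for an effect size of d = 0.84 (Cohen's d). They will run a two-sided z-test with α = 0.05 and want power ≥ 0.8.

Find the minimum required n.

n = 12

For power 0.8 need Φ(δ − z_{0.025}) = 0.8, so δ = z_{0.025} + z_{0.20} = 1.960 + 0.842 = 2.802.
(For δ > 0 the lower-tail rejection region contributes negligibly to power, so the one-term inversion is standard.)
δ = d·√n ⇒ n = (δ/d)² = (2.802 / 0.84)² = 11.12.
Round up to the next whole unit.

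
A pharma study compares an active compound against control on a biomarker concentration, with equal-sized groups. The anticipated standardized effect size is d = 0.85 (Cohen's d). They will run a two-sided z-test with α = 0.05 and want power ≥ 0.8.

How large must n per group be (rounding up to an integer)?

n = 22 per group

Set Φ(δ − 1.960) = 0.8; then δ − 1.960 = Φ⁻¹(0.8) = 0.842, giving δ = 2.802.
(The Φ(−δ − z_{α/2}) term is vanishingly small for δ > 0 and is dropped in the standard sample-size formula.)
δ = d·√(n/2) ⇒ n = 2(δ/d)² = 2 × (2.802 / 0.85)² = 21.73.
Round up to the next whole unit.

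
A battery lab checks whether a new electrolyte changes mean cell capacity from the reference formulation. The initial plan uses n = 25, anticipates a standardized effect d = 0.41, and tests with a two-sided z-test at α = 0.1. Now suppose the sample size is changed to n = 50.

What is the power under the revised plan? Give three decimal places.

With n = 50: δ = d·√n = 0.41 × √50 = 2.8991. Critical value z_{0.05} = 1.645.
Revised power = Φ(δ − 1.645) + Φ(−δ − 1.645) = Φ(1.254) + Φ(-4.544) = 0.8951 + 0.0000 = 0.8951.

Power ≈ 0.895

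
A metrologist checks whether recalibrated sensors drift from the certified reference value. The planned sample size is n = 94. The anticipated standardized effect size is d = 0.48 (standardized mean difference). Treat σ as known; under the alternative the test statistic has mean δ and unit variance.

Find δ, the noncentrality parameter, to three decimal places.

The noncentrality parameter scales effect size by the design's sample-size factor: δ = d·√n = 0.48 × √94 = 4.6538

δ ≈ 4.654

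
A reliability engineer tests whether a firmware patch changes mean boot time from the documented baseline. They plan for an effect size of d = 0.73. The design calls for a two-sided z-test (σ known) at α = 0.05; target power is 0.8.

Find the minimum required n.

n = 15

Set Φ(δ − 1.960) = 0.8; then δ − 1.960 = Φ⁻¹(0.8) = 0.842, giving δ = 2.802.
(For δ > 0 the lower-tail rejection region contributes negligibly to power, so the one-term inversion is standard.)
δ = d·√n ⇒ n = (δ/d)² = (2.802 / 0.73)² = 14.73.
Rounding up, n = 15.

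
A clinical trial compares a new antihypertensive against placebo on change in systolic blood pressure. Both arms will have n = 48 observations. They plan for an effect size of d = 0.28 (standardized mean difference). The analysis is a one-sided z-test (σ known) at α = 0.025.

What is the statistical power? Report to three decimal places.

Power ≈ 0.278

Noncentrality parameter: δ = d·√(n/2) = 0.28 × √(48/2) = 1.3717
One-sided α = 0.025 → critical value z_{0.025} = 1.960.
Power = P(Z > 1.960 − δ) = Φ(-0.588) = 0.2782.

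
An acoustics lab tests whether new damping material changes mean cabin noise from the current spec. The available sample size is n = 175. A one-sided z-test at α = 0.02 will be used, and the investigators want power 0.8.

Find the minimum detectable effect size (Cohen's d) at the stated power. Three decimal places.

d ≈ 0.219

Need Φ(δ − 2.054) = 0.8, so δ = 2.054 + 0.842 = 2.895.
δ = d·√n ⇒ d = δ/√n = 2.895/√175 = 0.2189.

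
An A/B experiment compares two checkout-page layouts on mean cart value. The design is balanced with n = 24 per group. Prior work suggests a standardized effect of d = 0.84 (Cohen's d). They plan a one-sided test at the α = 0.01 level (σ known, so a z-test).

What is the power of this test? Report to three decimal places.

Noncentrality parameter: λ = d·√(n/2) = 0.84 × √(24/2) = 2.9098
Critical value for a one-sided test at α = 0.01: z_α = 2.326.
Power = P(Z > 2.326 − λ) = Φ(0.583) = 0.7202.

Power ≈ 0.720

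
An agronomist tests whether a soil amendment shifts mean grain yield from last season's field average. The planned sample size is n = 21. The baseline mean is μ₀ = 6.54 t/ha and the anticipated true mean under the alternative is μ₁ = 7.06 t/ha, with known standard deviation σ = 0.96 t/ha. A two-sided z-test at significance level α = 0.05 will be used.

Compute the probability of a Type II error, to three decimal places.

Standardized effect: d = |μ₁ − μ₀| / σ = |7.06 − 6.54| / 0.96 = 0.5417
Noncentrality parameter: δ = d·√n = 0.5417 × √21 = 2.4822
Two-sided α = 0.05 → critical value z_{0.025} = 1.960.
Power = Φ(δ − 1.960) + Φ(−δ − 1.960) = Φ(0.522) + Φ(-4.442) = 0.6993 + 0.0000 = 0.6993.
Type II error: β = 1 − power = 1 − 0.6993 = 0.3007.

β ≈ 0.301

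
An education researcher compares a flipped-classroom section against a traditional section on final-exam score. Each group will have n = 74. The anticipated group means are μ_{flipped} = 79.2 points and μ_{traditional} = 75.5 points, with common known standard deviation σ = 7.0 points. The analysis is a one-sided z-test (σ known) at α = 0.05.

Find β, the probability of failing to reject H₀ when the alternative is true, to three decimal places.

Standardized effect: d = |μ_{flipped} − μ_{traditional}| / σ = |79.2 − 75.5| / 7.0 = 0.5286
Noncentrality parameter: δ = d·√(n/2) = 0.5286 × √(74/2) = 3.2152
One-sided α = 0.05 → critical value z_{0.05} = 1.645.
Power = P(Z > 1.645 − δ) = Φ(1.570) = 0.9418.
Type II error: β = 1 − power = 1 − 0.9418 = 0.0582.

β ≈ 0.058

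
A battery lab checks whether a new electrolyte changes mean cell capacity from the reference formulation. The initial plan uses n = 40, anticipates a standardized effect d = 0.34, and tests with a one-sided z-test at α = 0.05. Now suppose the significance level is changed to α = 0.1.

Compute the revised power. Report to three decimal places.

Power ≈ 0.808

δ = d·√n = 0.34 × √40 = 2.1503 (unchanged). New critical value: z_{0.1} = 1.282.
Revised power = P(Z > 1.282 − δ) = Φ(0.869) = 0.8075.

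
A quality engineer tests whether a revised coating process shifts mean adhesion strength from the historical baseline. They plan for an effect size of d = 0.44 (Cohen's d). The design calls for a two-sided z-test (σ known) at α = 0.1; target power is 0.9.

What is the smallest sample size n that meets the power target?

n = 45

Set Φ(δ − 1.645) = 0.9; then δ − 1.645 = Φ⁻¹(0.9) = 1.282, giving δ = 2.926.
(The Φ(−δ − z_{α/2}) term is vanishingly small for δ > 0 and is dropped in the standard sample-size formula.)
δ = d·√n ⇒ n = (δ/d)² = (2.926 / 0.44)² = 44.23.
Rounding up, n = 45.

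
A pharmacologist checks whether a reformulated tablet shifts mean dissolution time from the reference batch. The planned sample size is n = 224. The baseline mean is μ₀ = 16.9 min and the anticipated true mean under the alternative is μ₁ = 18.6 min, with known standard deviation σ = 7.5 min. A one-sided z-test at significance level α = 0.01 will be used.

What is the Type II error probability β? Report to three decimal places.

β ≈ 0.143

Standardized effect: d = |μ₁ − μ₀| / σ = |18.6 − 16.9| / 7.5 = 0.2267
Noncentrality parameter: δ = d·√n = 0.2267 × √224 = 3.3924
One-sided α = 0.01 → critical value z_{0.01} = 2.326.
Power = Φ(δ − 2.326) = Φ(1.066) = 0.8568.
Type II error: β = 1 − power = 1 − 0.8568 = 0.1432.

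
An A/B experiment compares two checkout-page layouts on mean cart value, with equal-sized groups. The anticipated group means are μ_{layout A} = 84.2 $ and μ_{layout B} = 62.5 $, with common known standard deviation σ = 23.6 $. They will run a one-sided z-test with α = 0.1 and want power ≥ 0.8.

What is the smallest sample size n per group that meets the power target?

n = 11 per group

Standardized effect: d = |μ_{layout A} − μ_{layout B}| / σ = |84.2 − 62.5| / 23.6 = 0.9195
Set Φ(δ − 1.282) = 0.8; then δ − 1.282 = Φ⁻¹(0.8) = 0.842, giving δ = 2.123.
δ = d·√(n/2) ⇒ n = 2(δ/d)² = 2 × (2.123 / 0.9195)² = 10.66.
Rounding up, n = 11 per group.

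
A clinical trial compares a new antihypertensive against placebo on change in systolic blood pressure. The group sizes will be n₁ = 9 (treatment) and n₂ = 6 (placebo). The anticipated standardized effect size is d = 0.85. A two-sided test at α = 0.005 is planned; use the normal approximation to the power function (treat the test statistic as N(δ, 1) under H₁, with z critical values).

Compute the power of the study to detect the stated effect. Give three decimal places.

Power ≈ 0.116

Noncentrality parameter: δ = d / √(1/n₁ + 1/n₂) = 0.85 / √(1/9 + 1/6) = 1.6128
Two-sided α = 0.005 → critical value z_{0.0025} = 2.807.
Power = Φ(δ − 2.807) + Φ(−δ − 2.807) = Φ(-1.194) + Φ(-4.420) = 0.1162 + 0.0000 = 0.1162.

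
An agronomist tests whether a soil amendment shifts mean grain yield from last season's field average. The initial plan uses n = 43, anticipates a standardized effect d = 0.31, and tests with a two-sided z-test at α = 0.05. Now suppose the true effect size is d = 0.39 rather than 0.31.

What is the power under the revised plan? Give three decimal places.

Power ≈ 0.725

With d = 0.39: δ = d·√n = 0.39 × √43 = 2.5574. Critical value z_{0.025} = 1.960.
Revised power = Φ(δ − 1.960) + Φ(−δ − 1.960) = Φ(0.597) + Φ(-4.517) = 0.7249 + 0.0000 = 0.7249.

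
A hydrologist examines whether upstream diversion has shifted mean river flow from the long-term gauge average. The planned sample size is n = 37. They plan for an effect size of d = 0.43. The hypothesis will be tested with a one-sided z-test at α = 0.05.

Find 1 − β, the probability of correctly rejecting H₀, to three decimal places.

Power ≈ 0.834

Noncentrality parameter: δ = d·√n = 0.43 × √37 = 2.6156
Critical value for a one-sided test at α = 0.05: z_α = 1.645.
Power = Φ(δ − 1.645) = Φ(0.971) = 0.8342.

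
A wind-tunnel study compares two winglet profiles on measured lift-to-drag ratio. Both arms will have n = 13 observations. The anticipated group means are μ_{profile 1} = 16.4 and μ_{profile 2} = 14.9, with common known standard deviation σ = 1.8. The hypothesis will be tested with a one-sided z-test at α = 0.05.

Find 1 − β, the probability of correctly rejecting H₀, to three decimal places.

Standardized effect: d = |μ_{profile 1} − μ_{profile 2}| / σ = |16.4 − 14.9| / 1.8 = 0.8333
Noncentrality parameter: λ = d·√(n/2) = 0.8333 × √(13/2) = 2.1246
One-sided α = 0.05 → critical value z_{0.05} = 1.645.
Power = Φ(λ − 1.645) = Φ(0.480) = 0.6843.

Power ≈ 0.684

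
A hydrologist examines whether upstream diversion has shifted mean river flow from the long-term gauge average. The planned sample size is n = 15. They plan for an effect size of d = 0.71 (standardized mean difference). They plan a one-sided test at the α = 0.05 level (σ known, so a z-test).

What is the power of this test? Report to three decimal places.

Power ≈ 0.865

Noncentrality parameter: δ = d·√n = 0.71 × √15 = 2.7498
Critical value for a one-sided test at α = 0.05: z_α = 1.645.
Power = Φ(δ − 1.645) = Φ(1.105) = 0.8654.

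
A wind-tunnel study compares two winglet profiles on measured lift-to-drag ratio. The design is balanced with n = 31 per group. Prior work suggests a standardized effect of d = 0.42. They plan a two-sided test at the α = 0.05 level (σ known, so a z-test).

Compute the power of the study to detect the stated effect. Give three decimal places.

Noncentrality parameter: δ = d·√(n/2) = 0.42 × √(31/2) = 1.6535
Critical value for a two-sided test at α = 0.05: z_{α/2} = 1.960.
Power = Φ(δ − 1.960) + Φ(−δ − 1.960) = Φ(-0.306) + Φ(-3.614) = 0.3796 + 0.0002 = 0.3798.

Power ≈ 0.380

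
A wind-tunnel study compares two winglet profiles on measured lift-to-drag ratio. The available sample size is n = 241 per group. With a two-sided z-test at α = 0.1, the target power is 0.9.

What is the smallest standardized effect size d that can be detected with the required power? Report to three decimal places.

d ≈ 0.267

Required noncentrality: δ = z_{0.05} + z_{0.10} = 1.645 + 1.282 = 2.926.
(The second rejection-region term Φ(−δ − z_{α/2}) is negligible and dropped.)
δ = d·√(n/2) ⇒ d = δ/√(n/2) = 2.926/√(241/2) = 0.2666.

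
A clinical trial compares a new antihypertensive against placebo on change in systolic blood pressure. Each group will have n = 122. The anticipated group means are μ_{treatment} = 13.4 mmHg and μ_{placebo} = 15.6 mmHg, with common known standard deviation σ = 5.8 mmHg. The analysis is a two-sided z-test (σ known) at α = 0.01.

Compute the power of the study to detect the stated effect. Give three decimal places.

Power ≈ 0.651

Standardized effect: d = |μ_{treatment} − μ_{placebo}| / σ = |13.4 − 15.6| / 5.8 = 0.3793
Noncentrality parameter: δ = d·√(n/2) = 0.3793 × √(122/2) = 2.9625
Two-sided α = 0.01 → critical value z_{0.005} = 2.576.
Power = Φ(δ − 2.576) + Φ(−δ − 2.576) = Φ(0.387) + Φ(-5.538) = 0.6505 + 0.0000 = 0.6505.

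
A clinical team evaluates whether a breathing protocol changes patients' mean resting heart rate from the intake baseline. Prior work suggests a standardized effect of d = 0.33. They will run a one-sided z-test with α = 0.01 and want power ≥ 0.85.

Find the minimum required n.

n = 104

For power 0.85 need Φ(δ − z_{0.01}) = 0.85, so δ = z_{0.01} + z_{0.15} = 2.326 + 1.036 = 3.363.
δ = d·√n ⇒ n = (δ/d)² = (3.363 / 0.33)² = 103.84.
Rounding up, n = 104.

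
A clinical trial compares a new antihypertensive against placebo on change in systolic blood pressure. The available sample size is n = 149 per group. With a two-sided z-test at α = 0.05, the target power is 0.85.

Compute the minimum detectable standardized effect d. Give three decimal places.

d ≈ 0.347

Required noncentrality: δ = z_{0.025} + z_{0.15} = 1.960 + 1.036 = 2.996.
(The second rejection-region term Φ(−δ − z_{α/2}) is negligible and dropped.)
δ = d·√(n/2) ⇒ d = δ/√(n/2) = 2.996/√(149/2) = 0.3472.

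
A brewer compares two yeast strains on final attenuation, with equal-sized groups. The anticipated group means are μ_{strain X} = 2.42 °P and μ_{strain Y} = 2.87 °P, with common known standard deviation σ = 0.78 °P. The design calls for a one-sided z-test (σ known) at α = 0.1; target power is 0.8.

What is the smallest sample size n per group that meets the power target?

Standardized effect: d = |μ_{strain X} − μ_{strain Y}| / σ = |2.42 − 2.87| / 0.78 = 0.5769
For power 0.8 need Φ(δ − z_{0.1}) = 0.8, so δ = z_{0.1} + z_{0.20} = 1.282 + 0.842 = 2.123.
δ = d·√(n/2) ⇒ n = 2(δ/d)² = 2 × (2.123 / 0.5769)² = 27.09.
Rounding up, n = 28 per group.

n = 28 per group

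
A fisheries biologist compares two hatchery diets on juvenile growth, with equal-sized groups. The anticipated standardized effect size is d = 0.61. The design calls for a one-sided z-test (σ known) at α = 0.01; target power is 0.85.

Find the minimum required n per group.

n = 61 per group

Set Φ(δ − 2.326) = 0.85; then δ − 2.326 = Φ⁻¹(0.85) = 1.036, giving δ = 3.363.
δ = d·√(n/2) ⇒ n = 2(δ/d)² = 2 × (3.363 / 0.61)² = 60.78.
Round up to the next whole unit.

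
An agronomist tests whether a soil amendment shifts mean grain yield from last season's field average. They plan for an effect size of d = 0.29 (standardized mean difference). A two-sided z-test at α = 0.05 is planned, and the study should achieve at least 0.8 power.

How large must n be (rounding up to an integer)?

n = 94

Set Φ(δ − 1.960) = 0.8; then δ − 1.960 = Φ⁻¹(0.8) = 0.842, giving δ = 2.802.
(For δ > 0 the lower-tail rejection region contributes negligibly to power, so the one-term inversion is standard.)
δ = d·√n ⇒ n = (δ/d)² = (2.802 / 0.29)² = 93.33.
Round up to the next whole unit.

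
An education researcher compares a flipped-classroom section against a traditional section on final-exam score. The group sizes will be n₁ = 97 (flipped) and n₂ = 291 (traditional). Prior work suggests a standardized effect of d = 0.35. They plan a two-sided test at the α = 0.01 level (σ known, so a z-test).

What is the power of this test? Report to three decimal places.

Noncentrality parameter: δ = d / √(1/n₁ + 1/n₂) = 0.35 / √(1/97 + 1/291) = 2.9853
Critical value for a two-sided test at α = 0.01: z_{α/2} = 2.576.
Power = Φ(δ − 2.576) + Φ(−δ − 2.576) = Φ(0.409) + Φ(-5.561) = 0.6589 + 0.0000 = 0.6589.

Power ≈ 0.659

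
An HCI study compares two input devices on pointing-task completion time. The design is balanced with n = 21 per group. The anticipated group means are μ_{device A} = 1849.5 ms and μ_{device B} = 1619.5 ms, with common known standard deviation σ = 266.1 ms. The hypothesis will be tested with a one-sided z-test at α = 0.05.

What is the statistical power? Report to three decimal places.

Power ≈ 0.876

Standardized effect: d = |μ_{device A} − μ_{device B}| / σ = |1849.5 − 1619.5| / 266.1 = 0.8643
Noncentrality parameter: δ = d·√(n/2) = 0.8643 × √(21/2) = 2.8008
Critical value for a one-sided test at α = 0.05: z_α = 1.645.
Power = P(Z > 1.645 − δ) = Φ(1.156) = 0.8761.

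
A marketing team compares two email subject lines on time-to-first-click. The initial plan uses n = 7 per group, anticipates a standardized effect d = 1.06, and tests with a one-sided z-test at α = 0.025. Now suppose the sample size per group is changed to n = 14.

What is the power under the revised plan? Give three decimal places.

Power ≈ 0.801

With n = 14 per group: δ = d·√(n/2) = 1.06 × √(14/2) = 2.8045. Critical value z_{0.025} = 1.960.
Revised power = P(Z > 1.960 − δ) = Φ(0.845) = 0.8008.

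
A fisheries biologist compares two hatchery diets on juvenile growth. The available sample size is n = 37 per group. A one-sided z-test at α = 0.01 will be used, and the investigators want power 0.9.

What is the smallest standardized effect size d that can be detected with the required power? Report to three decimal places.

Need Φ(δ − 2.326) = 0.9, so δ = 2.326 + 1.282 = 3.608.
δ = d·√(n/2) ⇒ d = δ/√(n/2) = 3.608/√(37/2) = 0.8388.

d ≈ 0.839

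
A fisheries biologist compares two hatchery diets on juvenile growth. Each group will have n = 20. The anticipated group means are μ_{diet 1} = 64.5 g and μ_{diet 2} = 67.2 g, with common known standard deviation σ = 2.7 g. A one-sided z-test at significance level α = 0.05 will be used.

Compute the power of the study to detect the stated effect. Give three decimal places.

Standardized effect: d = |μ_{diet 1} − μ_{diet 2}| / σ = |64.5 − 67.2| / 2.7 = 1.0000
Noncentrality parameter: δ = d·√(n/2) = 1.0000 × √(20/2) = 3.1623
Critical value for a one-sided test at α = 0.05: z_α = 1.645.
Power = Φ(δ − 1.645) = Φ(1.517) = 0.9354.

Power ≈ 0.935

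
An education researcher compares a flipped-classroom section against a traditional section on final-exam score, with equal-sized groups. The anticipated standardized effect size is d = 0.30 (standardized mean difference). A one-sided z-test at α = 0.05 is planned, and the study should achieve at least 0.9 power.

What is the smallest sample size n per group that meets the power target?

Set Φ(δ − 1.645) = 0.9; then δ − 1.645 = Φ⁻¹(0.9) = 1.282, giving δ = 2.926.
δ = d·√(n/2) ⇒ n = 2(δ/d)² = 2 × (2.926 / 0.30)² = 190.31.
Round up to the next whole unit.

n = 191 per group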